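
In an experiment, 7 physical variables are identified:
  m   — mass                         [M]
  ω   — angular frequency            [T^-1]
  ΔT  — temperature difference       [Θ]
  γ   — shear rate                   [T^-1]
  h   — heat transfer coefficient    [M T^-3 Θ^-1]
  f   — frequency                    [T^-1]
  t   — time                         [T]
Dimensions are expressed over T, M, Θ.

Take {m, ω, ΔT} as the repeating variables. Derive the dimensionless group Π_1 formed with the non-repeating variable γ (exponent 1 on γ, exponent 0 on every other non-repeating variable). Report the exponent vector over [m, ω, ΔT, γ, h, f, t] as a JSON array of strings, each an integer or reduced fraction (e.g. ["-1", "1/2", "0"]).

["0", "-1", "0", "1", "0", "0", "0"]

Exponent matrix [T,M,Θ] × [m,ω,ΔT,γ,h,f,t]:
  T: [ 0 -1  0 -1 -3 -1  1]
  M: [ 1  0  0  0  1  0  0]
  Θ: [ 0  0  1  0 -1  0  0]
Row reduction gives pivot columns m,ω,ΔT; rank = 3
Repeat: m,ω,ΔT; free: γ,h,f,t
RREF:
  r0: [   1    0    0    0    1    0    0]
  r1: [   0    1    0    1    3    1   -1]
  r2: [   0    0    1    0   -1    0    0]
Fix exponent of γ at 1, h at 0, f at 0, t at 0; solve each RREF row for its pivot's exponent:
  r0: exp(m) + (0)·1 = 0 ⇒ exp(m) = 0
  r1: exp(ω) + (1)·1 = 0 ⇒ exp(ω) = -1
  r2: exp(ΔT) + (0)·1 = 0 ⇒ exp(ΔT) = 0
Π_1 = ω^-1 · γ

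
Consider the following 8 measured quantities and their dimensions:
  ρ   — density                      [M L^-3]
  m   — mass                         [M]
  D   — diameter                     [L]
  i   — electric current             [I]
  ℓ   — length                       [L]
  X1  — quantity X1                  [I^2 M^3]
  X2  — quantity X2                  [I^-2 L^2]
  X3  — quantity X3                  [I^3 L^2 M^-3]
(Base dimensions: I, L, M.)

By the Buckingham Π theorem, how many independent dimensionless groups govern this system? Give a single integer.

5

Dimensional matrix (I×L×M by ρ×m×D×i×ℓ×X1×X2×X3):
  I: [ 0  0  0  1  0  2 -2  3]
  L: [-3  0  1  0  1  0  2  2]
  M: [ 1  1  0  0  0  3  0 -3]
Row reduction gives pivot columns ρ,m,i; rank = 3
Π count = n − r = 8 − 3 = 5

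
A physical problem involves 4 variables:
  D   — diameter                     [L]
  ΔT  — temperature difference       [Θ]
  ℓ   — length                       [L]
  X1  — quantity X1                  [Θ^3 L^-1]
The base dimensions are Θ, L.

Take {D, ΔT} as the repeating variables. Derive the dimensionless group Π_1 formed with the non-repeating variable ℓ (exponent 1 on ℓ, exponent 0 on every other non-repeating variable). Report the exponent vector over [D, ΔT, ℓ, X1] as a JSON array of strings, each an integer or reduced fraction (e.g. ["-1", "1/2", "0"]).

["-1", "0", "1", "0"]

Exponent matrix [Θ,L] × [D,ΔT,ℓ,X1]:
  Θ: [ 0  1  0  3]
  L: [ 1  0  1 -1]
Echelon form has 2 nonzero rows (pivots: D,ΔT)
Pivot set = {D,ΔT}, free = {ℓ,X1}
RREF:
  r0: [   1    0    1   -1]
  r1: [   0    1    0    3]
Fix exponent of ℓ at 1, X1 at 0; solve each RREF row for its pivot's exponent:
  r0: exp(D) + (1)·1 = 0 ⇒ exp(D) = -1
  r1: exp(ΔT) + (0)·1 = 0 ⇒ exp(ΔT) = 0
Π_1 = D^-1 · ℓ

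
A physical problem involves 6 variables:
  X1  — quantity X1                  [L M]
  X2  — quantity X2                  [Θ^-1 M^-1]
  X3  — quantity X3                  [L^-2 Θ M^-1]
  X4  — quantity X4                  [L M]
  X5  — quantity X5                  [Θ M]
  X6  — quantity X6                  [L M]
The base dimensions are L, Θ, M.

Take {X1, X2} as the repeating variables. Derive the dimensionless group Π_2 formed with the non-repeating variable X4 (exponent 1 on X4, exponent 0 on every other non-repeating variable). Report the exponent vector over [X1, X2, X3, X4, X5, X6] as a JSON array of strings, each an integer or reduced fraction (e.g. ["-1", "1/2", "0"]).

Dimensional matrix (L×Θ×M by X1×X2×X3×X4×X5×X6):
  L: [ 1  0 -2  1  0  1]
  Θ: [ 0 -1  1  0  1  0]
  M: [ 1 -1 -1  1  1  1]
Echelon form has 2 nonzero rows (pivots: X1,X2)
Repeat: X1,X2; free: X3,X4,X5,X6
RREF:
  r0: [   1    0   -2    1    0    1]
  r1: [   0    1   -1    0   -1    0]
  r2: [   0    0    0    0    0    0]
Fix exponent of X4 at 1, X3 at 0, X5 at 0, X6 at 0; solve each RREF row for its pivot's exponent:
  r0: exp(X1) + (1)·1 = 0 ⇒ exp(X1) = -1
  r1: exp(X2) + (0)·1 = 0 ⇒ exp(X2) = 0
Π_2 = X1^-1 · X4

["-1", "0", "0", "1", "0", "0"]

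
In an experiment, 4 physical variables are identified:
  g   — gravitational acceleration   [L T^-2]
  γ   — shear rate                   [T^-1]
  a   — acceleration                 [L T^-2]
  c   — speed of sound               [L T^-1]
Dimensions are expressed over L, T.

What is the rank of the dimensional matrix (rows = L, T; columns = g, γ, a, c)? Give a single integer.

Write exponents as rows L,T / cols g,γ,a,c:
  L: [ 1  0  1  1]
  T: [-2 -1 -2 -1]
Echelon form has 2 nonzero rows (pivots: g,γ)

2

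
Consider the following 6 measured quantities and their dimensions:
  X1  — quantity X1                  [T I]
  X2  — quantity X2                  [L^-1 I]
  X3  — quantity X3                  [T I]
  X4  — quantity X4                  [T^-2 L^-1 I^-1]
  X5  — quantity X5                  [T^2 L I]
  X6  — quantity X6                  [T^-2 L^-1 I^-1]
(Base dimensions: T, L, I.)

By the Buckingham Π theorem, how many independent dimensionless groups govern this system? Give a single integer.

Exponent matrix [T,L,I] × [X1,X2,X3,X4,X5,X6]:
  T: [ 1  0  1 -2  2 -2]
  L: [ 0 -1  0 -1  1 -1]
  I: [ 1  1  1 -1  1 -1]
RREF → pivots at {X1,X2} ⇒ r = 2
n=6, r=2 ⇒ 4 dimensionless groups

4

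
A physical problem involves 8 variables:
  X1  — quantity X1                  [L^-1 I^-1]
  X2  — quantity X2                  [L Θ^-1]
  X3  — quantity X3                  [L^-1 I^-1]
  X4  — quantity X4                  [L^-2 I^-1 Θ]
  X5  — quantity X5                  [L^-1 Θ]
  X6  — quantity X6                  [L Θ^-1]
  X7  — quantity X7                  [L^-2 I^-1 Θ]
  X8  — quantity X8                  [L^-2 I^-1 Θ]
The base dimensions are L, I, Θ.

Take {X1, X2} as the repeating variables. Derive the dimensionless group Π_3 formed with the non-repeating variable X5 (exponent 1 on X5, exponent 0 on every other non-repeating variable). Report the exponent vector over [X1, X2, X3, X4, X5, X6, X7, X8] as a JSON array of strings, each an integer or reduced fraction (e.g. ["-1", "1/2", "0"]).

Dimensional matrix (L×I×Θ by X1×X2×X3×X4×X5×X6×X7×X8):
  L: [-1  1 -1 -2 -1  1 -2 -2]
  I: [-1  0 -1 -1  0  0 -1 -1]
  Θ: [ 0 -1  0  1  1 -1  1  1]
Echelon form has 2 nonzero rows (pivots: X1,X2)
Pivot set = {X1,X2}, free = {X3,X4,X5,X6,X7,X8}
RREF:
  r0: [   1    0    1    1    0    0    1    1]
  r1: [   0    1    0   -1   -1    1   -1   -1]
  r2: [   0    0    0    0    0    0    0    0]
Fix exponent of X5 at 1, X3 at 0, X4 at 0, X6 at 0, X7 at 0, X8 at 0; solve each RREF row for its pivot's exponent:
  r0: exp(X1) + (0)·1 = 0 ⇒ exp(X1) = 0
  r1: exp(X2) + (-1)·1 = 0 ⇒ exp(X2) = 1
Π_3 = X2 · X5

["0", "1", "0", "0", "1", "0", "0", "0"]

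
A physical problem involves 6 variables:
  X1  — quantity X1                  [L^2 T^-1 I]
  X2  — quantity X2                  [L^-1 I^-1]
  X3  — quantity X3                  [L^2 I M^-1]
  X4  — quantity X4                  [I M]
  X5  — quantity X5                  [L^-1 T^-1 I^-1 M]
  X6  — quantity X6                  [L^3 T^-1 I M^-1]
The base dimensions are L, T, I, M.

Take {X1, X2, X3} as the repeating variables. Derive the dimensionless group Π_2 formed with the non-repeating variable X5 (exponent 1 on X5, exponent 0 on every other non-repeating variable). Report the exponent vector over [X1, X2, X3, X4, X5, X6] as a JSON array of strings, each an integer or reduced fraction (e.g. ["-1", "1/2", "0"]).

["-1", "-1", "1", "0", "1", "0"]

Exponent matrix [L,T,I,M] × [X1,X2,X3,X4,X5,X6]:
  L: [ 2 -1  2  0 -1  3]
  T: [-1  0  0  0 -1 -1]
  I: [ 1 -1  1  1 -1  1]
  M: [ 0  0 -1  1  1 -1]
RREF → pivots at {X1,X2,X3} ⇒ r = 3
Repeat: X1,X2,X3; free: X4,X5,X6
RREF:
  r0: [   1    0    0    0    1    1]
  r1: [   0    1    0   -2    1    1]
  r2: [   0    0    1   -1   -1    1]
  r3: [   0    0    0    0    0    0]
Fix exponent of X5 at 1, X4 at 0, X6 at 0; solve each RREF row for its pivot's exponent:
  r0: exp(X1) + (1)·1 = 0 ⇒ exp(X1) = -1
  r1: exp(X2) + (1)·1 = 0 ⇒ exp(X2) = -1
  r2: exp(X3) + (-1)·1 = 0 ⇒ exp(X3) = 1
Π_2 = X1^-1 · X2^-1 · X3 · X5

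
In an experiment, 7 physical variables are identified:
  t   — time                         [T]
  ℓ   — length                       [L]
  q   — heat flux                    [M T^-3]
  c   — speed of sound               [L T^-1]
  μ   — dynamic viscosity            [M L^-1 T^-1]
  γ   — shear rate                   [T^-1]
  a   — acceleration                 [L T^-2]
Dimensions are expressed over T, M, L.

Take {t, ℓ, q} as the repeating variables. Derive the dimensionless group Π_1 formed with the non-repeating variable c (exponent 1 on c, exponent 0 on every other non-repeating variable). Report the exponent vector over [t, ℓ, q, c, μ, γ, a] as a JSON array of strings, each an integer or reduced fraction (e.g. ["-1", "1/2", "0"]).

Dimensional matrix (T×M×L by t×ℓ×q×c×μ×γ×a):
  T: [ 1  0 -3 -1 -1 -1 -2]
  M: [ 0  0  1  0  1  0  0]
  L: [ 0  1  0  1 -1  0  1]
Echelon form has 3 nonzero rows (pivots: t,ℓ,q)
Pivot set = {t,ℓ,q}, free = {c,μ,γ,a}
RREF:
  r0: [   1    0    0   -1    2   -1   -2]
  r1: [   0    1    0    1   -1    0    1]
  r2: [   0    0    1    0    1    0    0]
Fix exponent of c at 1, μ at 0, γ at 0, a at 0; solve each RREF row for its pivot's exponent:
  r0: exp(t) + (-1)·1 = 0 ⇒ exp(t) = 1
  r1: exp(ℓ) + (1)·1 = 0 ⇒ exp(ℓ) = -1
  r2: exp(q) + (0)·1 = 0 ⇒ exp(q) = 0
Π_1 = t · ℓ^-1 · c

["1", "-1", "0", "1", "0", "0", "0"]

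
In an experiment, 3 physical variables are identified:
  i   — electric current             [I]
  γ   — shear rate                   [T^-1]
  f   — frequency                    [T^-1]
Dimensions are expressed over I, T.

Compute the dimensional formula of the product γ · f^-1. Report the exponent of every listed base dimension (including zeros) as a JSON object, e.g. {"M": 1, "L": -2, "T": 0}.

{"I": 0, "T": 0}

Dimensional matrix (I×T by i×γ×f):
  I: [ 1  0  0]
  T: [ 0 -1 -1]
  [I]: (1)·0+(-1)·0 = 0
  [T]: (1)·-1+(-1)·-1 = 0
⇒ 1 (dimensionless)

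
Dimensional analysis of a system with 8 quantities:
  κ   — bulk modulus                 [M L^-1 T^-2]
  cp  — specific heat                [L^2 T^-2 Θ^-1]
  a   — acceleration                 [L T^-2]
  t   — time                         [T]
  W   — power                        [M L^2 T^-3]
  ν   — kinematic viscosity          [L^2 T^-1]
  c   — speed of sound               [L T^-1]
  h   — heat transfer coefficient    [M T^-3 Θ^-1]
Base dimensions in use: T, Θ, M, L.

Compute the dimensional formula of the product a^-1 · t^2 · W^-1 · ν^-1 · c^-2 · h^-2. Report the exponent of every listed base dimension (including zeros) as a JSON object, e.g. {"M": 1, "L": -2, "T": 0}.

Dimensional matrix (T×Θ×M×L by κ×cp×a×t×W×ν×c×h):
  T: [-2 -2 -2  1 -3 -1 -1 -3]
  Θ: [ 0 -1  0  0  0  0  0 -1]
  M: [ 1  0  0  0  1  0  0  1]
  L: [-1  2  1  0  2  2  1  0]
  [T]: (-1)·-2+(2)·1+(-1)·-3+(-1)·-1+(-2)·-1+(-2)·-3 = 16
  [Θ]: (-1)·0+(2)·0+(-1)·0+(-1)·0+(-2)·0+(-2)·-1 = 2
  [M]: (-1)·0+(2)·0+(-1)·1+(-1)·0+(-2)·0+(-2)·1 = -3
  [L]: (-1)·1+(2)·0+(-1)·2+(-1)·2+(-2)·1+(-2)·0 = -7
⇒ T^16 Θ^2 M^-3 L^-7

{"T": 16, "Θ": 2, "M": -3, "L": -7}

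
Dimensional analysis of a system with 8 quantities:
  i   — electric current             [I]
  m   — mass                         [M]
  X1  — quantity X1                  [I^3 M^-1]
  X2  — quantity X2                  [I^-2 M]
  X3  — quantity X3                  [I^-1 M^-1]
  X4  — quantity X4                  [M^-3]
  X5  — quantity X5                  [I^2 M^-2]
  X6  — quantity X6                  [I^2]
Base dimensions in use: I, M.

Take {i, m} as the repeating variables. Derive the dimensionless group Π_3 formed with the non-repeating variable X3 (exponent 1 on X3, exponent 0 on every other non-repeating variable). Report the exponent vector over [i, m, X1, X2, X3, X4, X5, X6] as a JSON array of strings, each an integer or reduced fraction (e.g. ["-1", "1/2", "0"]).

Write exponents as rows I,M / cols i,m,X1,X2,X3,X4,X5,X6:
  I: [ 1  0  3 -2 -1  0  2  2]
  M: [ 0  1 -1  1 -1 -3 -2  0]
Row reduction gives pivot columns i,m; rank = 2
Repeat: i,m; free: X1,X2,X3,X4,X5,X6
RREF:
  r0: [   1    0    3   -2   -1    0    2    2]
  r1: [   0    1   -1    1   -1   -3   -2    0]
Fix exponent of X3 at 1, X1 at 0, X2 at 0, X4 at 0, X5 at 0, X6 at 0; solve each RREF row for its pivot's exponent:
  r0: exp(i) + (-1)·1 = 0 ⇒ exp(i) = 1
  r1: exp(m) + (-1)·1 = 0 ⇒ exp(m) = 1
Π_3 = i · m · X3

["1", "1", "0", "0", "1", "0", "0", "0"]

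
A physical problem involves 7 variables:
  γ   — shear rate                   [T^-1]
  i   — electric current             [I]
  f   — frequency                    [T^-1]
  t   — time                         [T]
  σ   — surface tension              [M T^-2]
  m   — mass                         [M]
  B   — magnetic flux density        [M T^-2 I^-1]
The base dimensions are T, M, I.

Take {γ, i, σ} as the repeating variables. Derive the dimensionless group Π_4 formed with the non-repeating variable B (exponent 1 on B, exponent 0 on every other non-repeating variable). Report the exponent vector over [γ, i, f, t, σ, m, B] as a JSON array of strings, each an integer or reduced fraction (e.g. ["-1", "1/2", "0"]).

Dimensional matrix (T×M×I by γ×i×f×t×σ×m×B):
  T: [-1  0 -1  1 -2  0 -2]
  M: [ 0  0  0  0  1  1  1]
  I: [ 0  1  0  0  0  0 -1]
Echelon form has 3 nonzero rows (pivots: γ,i,σ)
Pivot set = {γ,i,σ}, free = {f,t,m,B}
RREF:
  r0: [   1    0    1   -1    0   -2    0]
  r1: [   0    1    0    0    0    0   -1]
  r2: [   0    0    0    0    1    1    1]
Fix exponent of B at 1, f at 0, t at 0, m at 0; solve each RREF row for its pivot's exponent:
  r0: exp(γ) + (0)·1 = 0 ⇒ exp(γ) = 0
  r1: exp(i) + (-1)·1 = 0 ⇒ exp(i) = 1
  r2: exp(σ) + (1)·1 = 0 ⇒ exp(σ) = -1
Π_4 = i · σ^-1 · B

["0", "1", "0", "0", "-1", "0", "1"]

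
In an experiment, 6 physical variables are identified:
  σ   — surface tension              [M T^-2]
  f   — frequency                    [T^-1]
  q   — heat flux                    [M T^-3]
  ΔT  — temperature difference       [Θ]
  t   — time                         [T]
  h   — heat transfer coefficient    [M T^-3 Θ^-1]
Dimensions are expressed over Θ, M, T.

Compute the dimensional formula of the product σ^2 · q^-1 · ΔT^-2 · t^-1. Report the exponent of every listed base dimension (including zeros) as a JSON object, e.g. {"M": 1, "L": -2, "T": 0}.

{"Θ": -2, "M": 1, "T": -2}

Write exponents as rows Θ,M,T / cols σ,f,q,ΔT,t,h:
  Θ: [ 0  0  0  1  0 -1]
  M: [ 1  0  1  0  0  1]
  T: [-2 -1 -3  0  1 -3]
  [Θ]: (2)·0+(-1)·0+(-2)·1+(-1)·0 = -2
  [M]: (2)·1+(-1)·1+(-2)·0+(-1)·0 = 1
  [T]: (2)·-2+(-1)·-3+(-2)·0+(-1)·1 = -2
⇒ Θ^-2 M T^-2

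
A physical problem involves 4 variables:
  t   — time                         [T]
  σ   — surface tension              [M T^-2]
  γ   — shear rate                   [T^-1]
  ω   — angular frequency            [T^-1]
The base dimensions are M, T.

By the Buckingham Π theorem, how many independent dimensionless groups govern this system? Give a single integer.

2

Exponent matrix [M,T] × [t,σ,γ,ω]:
  M: [ 0  1  0  0]
  T: [ 1 -2 -1 -1]
Row reduction gives pivot columns t,σ; rank = 2
Π count = n − r = 4 − 2 = 2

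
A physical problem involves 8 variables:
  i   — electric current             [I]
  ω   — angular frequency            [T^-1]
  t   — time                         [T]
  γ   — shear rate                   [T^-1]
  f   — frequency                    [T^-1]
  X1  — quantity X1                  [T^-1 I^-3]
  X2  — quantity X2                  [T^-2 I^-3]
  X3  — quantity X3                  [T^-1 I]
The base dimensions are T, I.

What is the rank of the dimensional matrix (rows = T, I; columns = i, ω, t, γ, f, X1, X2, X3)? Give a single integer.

2

Exponent matrix [T,I] × [i,ω,t,γ,f,X1,X2,X3]:
  T: [ 0 -1  1 -1 -1 -1 -2 -1]
  I: [ 1  0  0  0  0 -3 -3  1]
Echelon form has 2 nonzero rows (pivots: i,ω)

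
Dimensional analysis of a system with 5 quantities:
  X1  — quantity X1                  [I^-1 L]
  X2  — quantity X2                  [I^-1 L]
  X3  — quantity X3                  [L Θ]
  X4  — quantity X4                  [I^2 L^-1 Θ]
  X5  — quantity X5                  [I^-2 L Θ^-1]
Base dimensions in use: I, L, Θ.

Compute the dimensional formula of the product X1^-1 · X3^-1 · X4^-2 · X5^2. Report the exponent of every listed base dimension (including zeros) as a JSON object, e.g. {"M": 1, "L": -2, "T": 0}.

Exponent matrix [I,L,Θ] × [X1,X2,X3,X4,X5]:
  I: [-1 -1  0  2 -2]
  L: [ 1  1  1 -1  1]
  Θ: [ 0  0  1  1 -1]
  [I]: (-1)·-1+(-1)·0+(-2)·2+(2)·-2 = -7
  [L]: (-1)·1+(-1)·1+(-2)·-1+(2)·1 = 2
  [Θ]: (-1)·0+(-1)·1+(-2)·1+(2)·-1 = -5
⇒ I^-7 L^2 Θ^-5

{"I": -7, "L": 2, "Θ": -5}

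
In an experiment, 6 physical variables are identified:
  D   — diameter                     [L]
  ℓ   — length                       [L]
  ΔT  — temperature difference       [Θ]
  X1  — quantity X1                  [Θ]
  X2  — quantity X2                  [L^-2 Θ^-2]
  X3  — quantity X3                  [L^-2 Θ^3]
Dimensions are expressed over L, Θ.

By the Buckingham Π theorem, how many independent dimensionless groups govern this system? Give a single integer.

Exponent matrix [L,Θ] × [D,ℓ,ΔT,X1,X2,X3]:
  L: [ 1  1  0  0 -2 -2]
  Θ: [ 0  0  1  1 -2  3]
Echelon form has 2 nonzero rows (pivots: D,ΔT)
6 vars − rank 2 = 4 Π groups

4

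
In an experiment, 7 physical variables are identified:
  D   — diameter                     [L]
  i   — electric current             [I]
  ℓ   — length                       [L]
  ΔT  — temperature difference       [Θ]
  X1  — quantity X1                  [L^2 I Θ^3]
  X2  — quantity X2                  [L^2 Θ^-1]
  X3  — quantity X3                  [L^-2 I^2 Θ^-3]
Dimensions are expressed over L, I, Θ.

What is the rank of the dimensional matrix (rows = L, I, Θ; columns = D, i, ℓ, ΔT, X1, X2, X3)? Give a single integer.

3

Write exponents as rows L,I,Θ / cols D,i,ℓ,ΔT,X1,X2,X3:
  L: [ 1  0  1  0  2  2 -2]
  I: [ 0  1  0  0  1  0  2]
  Θ: [ 0  0  0  1  3 -1 -3]
Echelon form has 3 nonzero rows (pivots: D,i,ΔT)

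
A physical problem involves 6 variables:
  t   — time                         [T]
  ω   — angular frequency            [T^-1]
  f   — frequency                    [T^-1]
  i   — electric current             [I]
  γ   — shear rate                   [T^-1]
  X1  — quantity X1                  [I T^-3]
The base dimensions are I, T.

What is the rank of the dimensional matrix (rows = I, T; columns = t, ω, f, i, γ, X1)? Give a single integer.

2

Dimensional matrix (I×T by t×ω×f×i×γ×X1):
  I: [ 0  0  0  1  0  1]
  T: [ 1 -1 -1  0 -1 -3]
Row reduction gives pivot columns t,i; rank = 2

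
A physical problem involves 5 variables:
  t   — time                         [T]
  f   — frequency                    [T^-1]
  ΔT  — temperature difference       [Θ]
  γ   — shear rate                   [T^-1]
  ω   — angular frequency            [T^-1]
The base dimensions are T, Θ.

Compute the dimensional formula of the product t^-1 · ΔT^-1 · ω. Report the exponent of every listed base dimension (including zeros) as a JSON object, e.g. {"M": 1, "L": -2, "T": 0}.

Dimensional matrix (T×Θ by t×f×ΔT×γ×ω):
  T: [ 1 -1  0 -1 -1]
  Θ: [ 0  0  1  0  0]
  [T]: (-1)·1+(-1)·0+(1)·-1 = -2
  [Θ]: (-1)·0+(-1)·1+(1)·0 = -1
⇒ T^-2 Θ^-1

{"T": -2, "Θ": -1}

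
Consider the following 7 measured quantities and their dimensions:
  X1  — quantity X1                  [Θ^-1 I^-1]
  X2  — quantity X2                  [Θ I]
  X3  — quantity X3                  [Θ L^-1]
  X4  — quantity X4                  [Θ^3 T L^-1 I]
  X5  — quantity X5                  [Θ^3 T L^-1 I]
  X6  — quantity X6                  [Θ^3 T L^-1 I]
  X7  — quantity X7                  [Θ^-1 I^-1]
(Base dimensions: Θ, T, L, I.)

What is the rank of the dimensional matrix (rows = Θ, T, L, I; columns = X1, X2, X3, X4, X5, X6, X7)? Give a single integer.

3

Exponent matrix [Θ,T,L,I] × [X1,X2,X3,X4,X5,X6,X7]:
  Θ: [-1  1  1  3  3  3 -1]
  T: [ 0  0  0  1  1  1  0]
  L: [ 0  0 -1 -1 -1 -1  0]
  I: [-1  1  0  1  1  1 -1]
Echelon form has 3 nonzero rows (pivots: X1,X3,X4)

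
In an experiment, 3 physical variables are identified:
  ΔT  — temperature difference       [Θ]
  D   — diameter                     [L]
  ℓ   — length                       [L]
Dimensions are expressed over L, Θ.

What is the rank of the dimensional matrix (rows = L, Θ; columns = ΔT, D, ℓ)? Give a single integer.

Exponent matrix [L,Θ] × [ΔT,D,ℓ]:
  L: [ 0  1  1]
  Θ: [ 1  0  0]
Echelon form has 2 nonzero rows (pivots: ΔT,D)

2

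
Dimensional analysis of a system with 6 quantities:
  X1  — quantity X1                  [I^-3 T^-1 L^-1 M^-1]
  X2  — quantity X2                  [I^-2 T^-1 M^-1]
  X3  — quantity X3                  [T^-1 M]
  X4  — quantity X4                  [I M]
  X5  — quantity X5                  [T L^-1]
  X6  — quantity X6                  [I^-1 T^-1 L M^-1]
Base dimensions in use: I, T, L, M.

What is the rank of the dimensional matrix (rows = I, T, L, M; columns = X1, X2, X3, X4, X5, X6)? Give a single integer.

Write exponents as rows I,T,L,M / cols X1,X2,X3,X4,X5,X6:
  I: [-3 -2  0  1  0 -1]
  T: [-1 -1 -1  0  1 -1]
  L: [-1  0  0  0 -1  1]
  M: [-1 -1  1  1  0 -1]
RREF → pivots at {X1,X2,X3} ⇒ r = 3

3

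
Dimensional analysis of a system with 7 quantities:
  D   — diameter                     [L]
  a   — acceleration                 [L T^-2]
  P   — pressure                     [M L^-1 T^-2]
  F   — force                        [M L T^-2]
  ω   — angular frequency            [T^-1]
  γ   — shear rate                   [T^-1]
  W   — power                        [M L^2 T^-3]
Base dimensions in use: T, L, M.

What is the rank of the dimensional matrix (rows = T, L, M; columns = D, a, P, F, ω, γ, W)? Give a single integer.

Dimensional matrix (T×L×M by D×a×P×F×ω×γ×W):
  T: [ 0 -2 -2 -2 -1 -1 -3]
  L: [ 1  1 -1  1  0  0  2]
  M: [ 0  0  1  1  0  0  1]
RREF → pivots at {D,a,P} ⇒ r = 3

3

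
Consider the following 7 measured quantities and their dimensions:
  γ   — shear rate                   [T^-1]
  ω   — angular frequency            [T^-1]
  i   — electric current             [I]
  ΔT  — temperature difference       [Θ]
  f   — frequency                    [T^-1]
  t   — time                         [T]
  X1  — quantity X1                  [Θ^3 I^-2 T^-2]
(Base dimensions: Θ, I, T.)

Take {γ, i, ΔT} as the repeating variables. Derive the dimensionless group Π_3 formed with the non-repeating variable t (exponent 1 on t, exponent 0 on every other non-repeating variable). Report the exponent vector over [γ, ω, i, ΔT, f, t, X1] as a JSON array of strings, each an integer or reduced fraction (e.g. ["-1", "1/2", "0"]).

Dimensional matrix (Θ×I×T by γ×ω×i×ΔT×f×t×X1):
  Θ: [ 0  0  0  1  0  0  3]
  I: [ 0  0  1  0  0  0 -2]
  T: [-1 -1  0  0 -1  1 -2]
Row reduction gives pivot columns γ,i,ΔT; rank = 3
Pivot set = {γ,i,ΔT}, free = {ω,f,t,X1}
RREF:
  r0: [   1    1    0    0    1   -1    2]
  r1: [   0    0    1    0    0    0   -2]
  r2: [   0    0    0    1    0    0    3]
Fix exponent of t at 1, ω at 0, f at 0, X1 at 0; solve each RREF row for its pivot's exponent:
  r0: exp(γ) + (-1)·1 = 0 ⇒ exp(γ) = 1
  r1: exp(i) + (0)·1 = 0 ⇒ exp(i) = 0
  r2: exp(ΔT) + (0)·1 = 0 ⇒ exp(ΔT) = 0
Π_3 = γ · t

["1", "0", "0", "0", "0", "1", "0"]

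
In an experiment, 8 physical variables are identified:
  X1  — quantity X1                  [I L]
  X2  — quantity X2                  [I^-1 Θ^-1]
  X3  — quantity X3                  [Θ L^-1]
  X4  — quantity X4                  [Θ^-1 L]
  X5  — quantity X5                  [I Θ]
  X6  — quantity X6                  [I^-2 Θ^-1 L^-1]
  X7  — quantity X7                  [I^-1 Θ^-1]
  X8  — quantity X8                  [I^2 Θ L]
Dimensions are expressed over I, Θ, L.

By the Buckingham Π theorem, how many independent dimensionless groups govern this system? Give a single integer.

Dimensional matrix (I×Θ×L by X1×X2×X3×X4×X5×X6×X7×X8):
  I: [ 1 -1  0  0  1 -2 -1  2]
  Θ: [ 0 -1  1 -1  1 -1 -1  1]
  L: [ 1  0 -1  1  0 -1  0  1]
RREF → pivots at {X1,X2} ⇒ r = 2
Π count = n − r = 8 − 2 = 6

6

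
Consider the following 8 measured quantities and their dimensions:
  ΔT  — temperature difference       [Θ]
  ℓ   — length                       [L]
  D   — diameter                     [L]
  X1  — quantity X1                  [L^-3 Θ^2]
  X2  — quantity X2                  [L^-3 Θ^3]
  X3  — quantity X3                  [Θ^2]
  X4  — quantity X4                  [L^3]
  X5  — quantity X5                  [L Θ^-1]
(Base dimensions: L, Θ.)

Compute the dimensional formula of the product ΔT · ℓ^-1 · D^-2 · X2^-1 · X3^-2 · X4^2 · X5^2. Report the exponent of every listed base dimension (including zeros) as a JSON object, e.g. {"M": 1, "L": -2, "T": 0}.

Write exponents as rows L,Θ / cols ΔT,ℓ,D,X1,X2,X3,X4,X5:
  L: [ 0  1  1 -3 -3  0  3  1]
  Θ: [ 1  0  0  2  3  2  0 -1]
  [L]: (1)·0+(-1)·1+(-2)·1+(-1)·-3+(-2)·0+(2)·3+(2)·1 = 8
  [Θ]: (1)·1+(-1)·0+(-2)·0+(-1)·3+(-2)·2+(2)·0+(2)·-1 = -8
⇒ L^8 Θ^-8

{"L": 8, "Θ": -8}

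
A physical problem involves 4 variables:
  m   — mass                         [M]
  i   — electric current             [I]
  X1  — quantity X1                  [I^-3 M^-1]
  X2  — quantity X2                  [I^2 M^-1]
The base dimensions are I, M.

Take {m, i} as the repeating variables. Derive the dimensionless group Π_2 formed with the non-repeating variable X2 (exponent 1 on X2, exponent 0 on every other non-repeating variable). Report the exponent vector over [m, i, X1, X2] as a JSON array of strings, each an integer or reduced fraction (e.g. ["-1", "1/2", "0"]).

["1", "-2", "0", "1"]

Exponent matrix [I,M] × [m,i,X1,X2]:
  I: [ 0  1 -3  2]
  M: [ 1  0 -1 -1]
RREF → pivots at {m,i} ⇒ r = 2
Pivot set = {m,i}, free = {X1,X2}
RREF:
  r0: [   1    0   -1   -1]
  r1: [   0    1   -3    2]
Fix exponent of X2 at 1, X1 at 0; solve each RREF row for its pivot's exponent:
  r0: exp(m) + (-1)·1 = 0 ⇒ exp(m) = 1
  r1: exp(i) + (2)·1 = 0 ⇒ exp(i) = -2
Π_2 = m · i^-2 · X2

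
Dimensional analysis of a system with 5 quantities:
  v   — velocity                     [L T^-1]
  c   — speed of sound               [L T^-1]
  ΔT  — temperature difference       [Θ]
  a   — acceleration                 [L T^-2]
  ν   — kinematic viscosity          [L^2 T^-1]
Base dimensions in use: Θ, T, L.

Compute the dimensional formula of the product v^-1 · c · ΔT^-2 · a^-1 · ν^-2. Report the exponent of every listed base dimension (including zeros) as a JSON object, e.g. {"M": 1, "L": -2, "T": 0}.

Write exponents as rows Θ,T,L / cols v,c,ΔT,a,ν:
  Θ: [ 0  0  1  0  0]
  T: [-1 -1  0 -2 -1]
  L: [ 1  1  0  1  2]
  [Θ]: (-1)·0+(1)·0+(-2)·1+(-1)·0+(-2)·0 = -2
  [T]: (-1)·-1+(1)·-1+(-2)·0+(-1)·-2+(-2)·-1 = 4
  [L]: (-1)·1+(1)·1+(-2)·0+(-1)·1+(-2)·2 = -5
⇒ Θ^-2 T^4 L^-5

{"Θ": -2, "T": 4, "L": -5}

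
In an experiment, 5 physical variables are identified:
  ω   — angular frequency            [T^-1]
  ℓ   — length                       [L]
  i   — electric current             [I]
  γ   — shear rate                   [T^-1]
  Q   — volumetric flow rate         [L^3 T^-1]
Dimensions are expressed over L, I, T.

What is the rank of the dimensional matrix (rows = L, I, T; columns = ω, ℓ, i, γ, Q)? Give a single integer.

Exponent matrix [L,I,T] × [ω,ℓ,i,γ,Q]:
  L: [ 0  1  0  0  3]
  I: [ 0  0  1  0  0]
  T: [-1  0  0 -1 -1]
Row reduction gives pivot columns ω,ℓ,i; rank = 3

3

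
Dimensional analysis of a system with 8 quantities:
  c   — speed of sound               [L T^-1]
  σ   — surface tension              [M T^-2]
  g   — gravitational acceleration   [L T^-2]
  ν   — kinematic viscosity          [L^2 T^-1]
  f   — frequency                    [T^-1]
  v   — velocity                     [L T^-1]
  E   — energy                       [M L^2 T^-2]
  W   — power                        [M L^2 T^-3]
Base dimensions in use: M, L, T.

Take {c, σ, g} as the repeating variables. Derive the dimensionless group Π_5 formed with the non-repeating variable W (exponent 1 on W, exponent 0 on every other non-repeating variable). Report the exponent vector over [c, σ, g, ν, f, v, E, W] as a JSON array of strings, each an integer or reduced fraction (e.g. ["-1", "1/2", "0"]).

["-3", "-1", "1", "0", "0", "0", "0", "1"]

Exponent matrix [M,L,T] × [c,σ,g,ν,f,v,E,W]:
  M: [ 0  1  0  0  0  0  1  1]
  L: [ 1  0  1  2  0  1  2  2]
  T: [-1 -2 -2 -1 -1 -1 -2 -3]
Row reduction gives pivot columns c,σ,g; rank = 3
Pivot set = {c,σ,g}, free = {ν,f,v,E,W}
RREF:
  r0: [   1    0    0    3   -1    1    4    3]
  r1: [   0    1    0    0    0    0    1    1]
  r2: [   0    0    1   -1    1    0   -2   -1]
Fix exponent of W at 1, ν at 0, f at 0, v at 0, E at 0; solve each RREF row for its pivot's exponent:
  r0: exp(c) + (3)·1 = 0 ⇒ exp(c) = -3
  r1: exp(σ) + (1)·1 = 0 ⇒ exp(σ) = -1
  r2: exp(g) + (-1)·1 = 0 ⇒ exp(g) = 1
Π_5 = c^-3 · σ^-1 · g · W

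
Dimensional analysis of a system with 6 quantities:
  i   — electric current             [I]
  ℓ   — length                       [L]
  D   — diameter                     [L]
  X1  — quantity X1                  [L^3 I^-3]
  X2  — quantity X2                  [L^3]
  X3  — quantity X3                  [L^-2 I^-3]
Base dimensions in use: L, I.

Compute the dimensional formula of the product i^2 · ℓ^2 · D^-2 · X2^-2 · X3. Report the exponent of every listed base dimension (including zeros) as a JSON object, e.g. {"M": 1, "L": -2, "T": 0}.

{"L": -8, "I": -1}

Dimensional matrix (L×I by i×ℓ×D×X1×X2×X3):
  L: [ 0  1  1  3  3 -2]
  I: [ 1  0  0 -3  0 -3]
  [L]: (2)·0+(2)·1+(-2)·1+(-2)·3+(1)·-2 = -8
  [I]: (2)·1+(2)·0+(-2)·0+(-2)·0+(1)·-3 = -1
⇒ L^-8 I^-1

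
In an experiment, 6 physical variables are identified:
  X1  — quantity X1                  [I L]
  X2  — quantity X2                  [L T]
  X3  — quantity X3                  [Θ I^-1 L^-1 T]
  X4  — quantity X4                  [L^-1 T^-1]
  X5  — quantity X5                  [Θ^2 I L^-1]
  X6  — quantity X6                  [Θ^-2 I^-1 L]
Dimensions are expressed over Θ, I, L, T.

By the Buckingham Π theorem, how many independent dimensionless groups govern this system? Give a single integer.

Exponent matrix [Θ,I,L,T] × [X1,X2,X3,X4,X5,X6]:
  Θ: [ 0  0  1  0  2 -2]
  I: [ 1  0 -1  0  1 -1]
  L: [ 1  1 -1 -1 -1  1]
  T: [ 0  1  1 -1  0  0]
Row reduction gives pivot columns X1,X2,X3; rank = 3
6 vars − rank 3 = 3 Π groups

3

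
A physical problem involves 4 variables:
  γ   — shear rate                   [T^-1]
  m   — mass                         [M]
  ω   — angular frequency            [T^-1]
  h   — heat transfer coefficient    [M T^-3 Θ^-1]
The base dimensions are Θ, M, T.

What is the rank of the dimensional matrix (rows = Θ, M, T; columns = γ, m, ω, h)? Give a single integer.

3

Write exponents as rows Θ,M,T / cols γ,m,ω,h:
  Θ: [ 0  0  0 -1]
  M: [ 0  1  0  1]
  T: [-1  0 -1 -3]
Echelon form has 3 nonzero rows (pivots: γ,m,h)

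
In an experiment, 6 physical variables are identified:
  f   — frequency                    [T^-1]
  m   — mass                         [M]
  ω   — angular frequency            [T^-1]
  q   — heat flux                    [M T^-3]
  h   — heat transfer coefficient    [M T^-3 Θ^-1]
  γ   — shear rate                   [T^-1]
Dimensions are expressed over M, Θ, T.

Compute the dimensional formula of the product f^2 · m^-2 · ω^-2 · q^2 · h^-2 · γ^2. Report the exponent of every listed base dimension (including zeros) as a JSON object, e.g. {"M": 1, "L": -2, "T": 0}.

{"M": -2, "Θ": 2, "T": -2}

Write exponents as rows M,Θ,T / cols f,m,ω,q,h,γ:
  M: [ 0  1  0  1  1  0]
  Θ: [ 0  0  0  0 -1  0]
  T: [-1  0 -1 -3 -3 -1]
  [M]: (2)·0+(-2)·1+(-2)·0+(2)·1+(-2)·1+(2)·0 = -2
  [Θ]: (2)·0+(-2)·0+(-2)·0+(2)·0+(-2)·-1+(2)·0 = 2
  [T]: (2)·-1+(-2)·0+(-2)·-1+(2)·-3+(-2)·-3+(2)·-1 = -2
⇒ M^-2 Θ^2 T^-2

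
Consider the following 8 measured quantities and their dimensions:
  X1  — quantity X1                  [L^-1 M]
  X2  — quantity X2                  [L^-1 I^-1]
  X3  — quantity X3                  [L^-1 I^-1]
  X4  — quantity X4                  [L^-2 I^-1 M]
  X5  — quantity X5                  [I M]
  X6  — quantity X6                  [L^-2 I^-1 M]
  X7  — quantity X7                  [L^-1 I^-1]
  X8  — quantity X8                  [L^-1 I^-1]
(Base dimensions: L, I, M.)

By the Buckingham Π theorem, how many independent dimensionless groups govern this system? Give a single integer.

6

Write exponents as rows L,I,M / cols X1,X2,X3,X4,X5,X6,X7,X8:
  L: [-1 -1 -1 -2  0 -2 -1 -1]
  I: [ 0 -1 -1 -1  1 -1 -1 -1]
  M: [ 1  0  0  1  1  1  0  0]
RREF → pivots at {X1,X2} ⇒ r = 2
n=8, r=2 ⇒ 6 dimensionless groups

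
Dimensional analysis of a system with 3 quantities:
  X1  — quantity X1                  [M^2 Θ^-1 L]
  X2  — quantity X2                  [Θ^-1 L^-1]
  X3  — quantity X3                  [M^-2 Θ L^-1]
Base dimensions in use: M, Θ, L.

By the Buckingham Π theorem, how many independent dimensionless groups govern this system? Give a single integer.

Write exponents as rows M,Θ,L / cols X1,X2,X3:
  M: [ 2  0 -2]
  Θ: [-1 -1  1]
  L: [ 1 -1 -1]
Row reduction gives pivot columns X1,X2; rank = 2
3 vars − rank 2 = 1 Π group

1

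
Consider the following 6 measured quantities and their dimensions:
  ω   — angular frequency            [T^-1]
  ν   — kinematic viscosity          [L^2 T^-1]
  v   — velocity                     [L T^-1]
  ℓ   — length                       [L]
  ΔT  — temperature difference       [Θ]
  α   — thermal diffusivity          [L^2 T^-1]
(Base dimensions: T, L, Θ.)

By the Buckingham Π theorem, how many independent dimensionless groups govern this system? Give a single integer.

Dimensional matrix (T×L×Θ by ω×ν×v×ℓ×ΔT×α):
  T: [-1 -1 -1  0  0 -1]
  L: [ 0  2  1  1  0  2]
  Θ: [ 0  0  0  0  1  0]
Row reduction gives pivot columns ω,ν,ΔT; rank = 3
6 vars − rank 3 = 3 Π groups

3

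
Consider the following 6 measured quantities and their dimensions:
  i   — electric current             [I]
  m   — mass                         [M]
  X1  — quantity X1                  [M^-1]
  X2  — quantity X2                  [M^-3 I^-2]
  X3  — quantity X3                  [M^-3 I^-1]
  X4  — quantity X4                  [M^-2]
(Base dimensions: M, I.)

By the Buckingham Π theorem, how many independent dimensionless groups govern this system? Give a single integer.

Exponent matrix [M,I] × [i,m,X1,X2,X3,X4]:
  M: [ 0  1 -1 -3 -3 -2]
  I: [ 1  0  0 -2 -1  0]
Echelon form has 2 nonzero rows (pivots: i,m)
6 vars − rank 2 = 4 Π groups

4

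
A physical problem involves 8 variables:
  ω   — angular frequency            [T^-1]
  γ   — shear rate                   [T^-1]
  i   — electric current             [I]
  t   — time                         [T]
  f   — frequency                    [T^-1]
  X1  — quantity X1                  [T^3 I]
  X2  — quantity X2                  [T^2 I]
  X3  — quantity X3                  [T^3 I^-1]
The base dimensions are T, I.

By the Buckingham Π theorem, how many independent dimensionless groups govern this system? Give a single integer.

Exponent matrix [T,I] × [ω,γ,i,t,f,X1,X2,X3]:
  T: [-1 -1  0  1 -1  3  2  3]
  I: [ 0  0  1  0  0  1  1 -1]
Row reduction gives pivot columns ω,i; rank = 2
n=8, r=2 ⇒ 6 dimensionless groups

6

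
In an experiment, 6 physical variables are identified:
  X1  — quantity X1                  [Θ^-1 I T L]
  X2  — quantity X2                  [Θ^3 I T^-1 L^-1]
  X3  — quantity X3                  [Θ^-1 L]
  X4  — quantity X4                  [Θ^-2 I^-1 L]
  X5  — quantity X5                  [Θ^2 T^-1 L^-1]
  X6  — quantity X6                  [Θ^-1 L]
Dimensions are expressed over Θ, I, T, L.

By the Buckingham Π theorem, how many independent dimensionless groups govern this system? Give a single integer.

3

Exponent matrix [Θ,I,T,L] × [X1,X2,X3,X4,X5,X6]:
  Θ: [-1  3 -1 -2  2 -1]
  I: [ 1  1  0 -1  0  0]
  T: [ 1 -1  0  0 -1  0]
  L: [ 1 -1  1  1 -1  1]
Row reduction gives pivot columns X1,X2,X3; rank = 3
Π count = n − r = 6 − 3 = 3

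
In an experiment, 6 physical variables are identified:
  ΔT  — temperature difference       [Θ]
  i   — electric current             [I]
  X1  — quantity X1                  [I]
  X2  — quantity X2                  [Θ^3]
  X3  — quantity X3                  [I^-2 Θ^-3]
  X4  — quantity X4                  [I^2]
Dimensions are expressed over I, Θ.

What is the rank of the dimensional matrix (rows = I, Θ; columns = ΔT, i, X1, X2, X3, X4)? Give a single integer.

Write exponents as rows I,Θ / cols ΔT,i,X1,X2,X3,X4:
  I: [ 0  1  1  0 -2  2]
  Θ: [ 1  0  0  3 -3  0]
RREF → pivots at {ΔT,i} ⇒ r = 2

2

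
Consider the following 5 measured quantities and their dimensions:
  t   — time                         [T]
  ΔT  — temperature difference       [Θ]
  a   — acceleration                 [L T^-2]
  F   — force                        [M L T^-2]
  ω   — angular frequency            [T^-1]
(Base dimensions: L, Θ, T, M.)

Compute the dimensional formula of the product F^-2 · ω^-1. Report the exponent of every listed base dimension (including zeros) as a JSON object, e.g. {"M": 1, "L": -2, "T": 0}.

Dimensional matrix (L×Θ×T×M by t×ΔT×a×F×ω):
  L: [ 0  0  1  1  0]
  Θ: [ 0  1  0  0  0]
  T: [ 1  0 -2 -2 -1]
  M: [ 0  0  0  1  0]
  [L]: (-2)·1+(-1)·0 = -2
  [Θ]: (-2)·0+(-1)·0 = 0
  [T]: (-2)·-2+(-1)·-1 = 5
  [M]: (-2)·1+(-1)·0 = -2
⇒ L^-2 T^5 M^-2

{"L": -2, "Θ": 0, "T": 5, "M": -2}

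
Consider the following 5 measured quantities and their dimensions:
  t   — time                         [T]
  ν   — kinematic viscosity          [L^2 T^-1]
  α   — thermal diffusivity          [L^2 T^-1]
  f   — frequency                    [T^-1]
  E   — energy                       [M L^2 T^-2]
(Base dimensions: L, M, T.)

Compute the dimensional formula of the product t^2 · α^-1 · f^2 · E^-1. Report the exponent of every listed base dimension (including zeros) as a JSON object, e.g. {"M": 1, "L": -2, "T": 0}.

{"L": -4, "M": -1, "T": 3}

Write exponents as rows L,M,T / cols t,ν,α,f,E:
  L: [ 0  2  2  0  2]
  M: [ 0  0  0  0  1]
  T: [ 1 -1 -1 -1 -2]
  [L]: (2)·0+(-1)·2+(2)·0+(-1)·2 = -4
  [M]: (2)·0+(-1)·0+(2)·0+(-1)·1 = -1
  [T]: (2)·1+(-1)·-1+(2)·-1+(-1)·-2 = 3
⇒ L^-4 M^-1 T^3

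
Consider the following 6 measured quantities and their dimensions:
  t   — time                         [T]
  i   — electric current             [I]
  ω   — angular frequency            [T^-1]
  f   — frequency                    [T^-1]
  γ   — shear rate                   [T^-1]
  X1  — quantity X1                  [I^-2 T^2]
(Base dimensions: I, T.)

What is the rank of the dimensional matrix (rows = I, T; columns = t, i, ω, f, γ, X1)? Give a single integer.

Dimensional matrix (I×T by t×i×ω×f×γ×X1):
  I: [ 0  1  0  0  0 -2]
  T: [ 1  0 -1 -1 -1  2]
RREF → pivots at {t,i} ⇒ r = 2

2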